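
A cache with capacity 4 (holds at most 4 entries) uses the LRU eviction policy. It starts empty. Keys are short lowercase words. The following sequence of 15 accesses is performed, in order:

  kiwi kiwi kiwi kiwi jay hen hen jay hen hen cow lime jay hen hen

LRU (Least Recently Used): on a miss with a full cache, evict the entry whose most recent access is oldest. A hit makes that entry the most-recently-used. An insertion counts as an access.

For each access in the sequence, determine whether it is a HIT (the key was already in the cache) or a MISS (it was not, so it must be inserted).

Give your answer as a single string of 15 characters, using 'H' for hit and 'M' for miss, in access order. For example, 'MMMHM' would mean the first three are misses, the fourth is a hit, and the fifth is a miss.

Answer: MHHHMMHHHHMMHHH

Derivation:
LRU simulation (capacity=4):
  1. access kiwi: MISS. Cache (LRU->MRU): [kiwi]
  2. access kiwi: HIT. Cache (LRU->MRU): [kiwi]
  3. access kiwi: HIT. Cache (LRU->MRU): [kiwi]
  4. access kiwi: HIT. Cache (LRU->MRU): [kiwi]
  5. access jay: MISS. Cache (LRU->MRU): [kiwi jay]
  6. access hen: MISS. Cache (LRU->MRU): [kiwi jay hen]
  7. access hen: HIT. Cache (LRU->MRU): [kiwi jay hen]
  8. access jay: HIT. Cache (LRU->MRU): [kiwi hen jay]
  9. access hen: HIT. Cache (LRU->MRU): [kiwi jay hen]
  10. access hen: HIT. Cache (LRU->MRU): [kiwi jay hen]
  11. access cow: MISS. Cache (LRU->MRU): [kiwi jay hen cow]
  12. access lime: MISS, evict kiwi. Cache (LRU->MRU): [jay hen cow lime]
  13. access jay: HIT. Cache (LRU->MRU): [hen cow lime jay]
  14. access hen: HIT. Cache (LRU->MRU): [cow lime jay hen]
  15. access hen: HIT. Cache (LRU->MRU): [cow lime jay hen]
Total: 10 hits, 5 misses, 1 evictions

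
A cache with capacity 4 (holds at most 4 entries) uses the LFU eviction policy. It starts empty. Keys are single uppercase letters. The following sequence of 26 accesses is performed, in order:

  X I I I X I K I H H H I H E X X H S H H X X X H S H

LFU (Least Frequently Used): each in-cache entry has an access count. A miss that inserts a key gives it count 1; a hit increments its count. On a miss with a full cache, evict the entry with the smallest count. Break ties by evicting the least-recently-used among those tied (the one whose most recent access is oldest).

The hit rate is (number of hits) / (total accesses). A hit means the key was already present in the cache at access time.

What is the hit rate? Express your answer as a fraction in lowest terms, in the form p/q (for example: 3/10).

Answer: 10/13

Derivation:
LFU simulation (capacity=4):
  1. access X: MISS. Cache: [X(c=1)]
  2. access I: MISS. Cache: [X(c=1) I(c=1)]
  3. access I: HIT, count now 2. Cache: [X(c=1) I(c=2)]
  4. access I: HIT, count now 3. Cache: [X(c=1) I(c=3)]
  5. access X: HIT, count now 2. Cache: [X(c=2) I(c=3)]
  6. access I: HIT, count now 4. Cache: [X(c=2) I(c=4)]
  7. access K: MISS. Cache: [K(c=1) X(c=2) I(c=4)]
  8. access I: HIT, count now 5. Cache: [K(c=1) X(c=2) I(c=5)]
  9. access H: MISS. Cache: [K(c=1) H(c=1) X(c=2) I(c=5)]
  10. access H: HIT, count now 2. Cache: [K(c=1) X(c=2) H(c=2) I(c=5)]
  11. access H: HIT, count now 3. Cache: [K(c=1) X(c=2) H(c=3) I(c=5)]
  12. access I: HIT, count now 6. Cache: [K(c=1) X(c=2) H(c=3) I(c=6)]
  13. access H: HIT, count now 4. Cache: [K(c=1) X(c=2) H(c=4) I(c=6)]
  14. access E: MISS, evict K(c=1). Cache: [E(c=1) X(c=2) H(c=4) I(c=6)]
  15. access X: HIT, count now 3. Cache: [E(c=1) X(c=3) H(c=4) I(c=6)]
  16. access X: HIT, count now 4. Cache: [E(c=1) H(c=4) X(c=4) I(c=6)]
  17. access H: HIT, count now 5. Cache: [E(c=1) X(c=4) H(c=5) I(c=6)]
  18. access S: MISS, evict E(c=1). Cache: [S(c=1) X(c=4) H(c=5) I(c=6)]
  19. access H: HIT, count now 6. Cache: [S(c=1) X(c=4) I(c=6) H(c=6)]
  20. access H: HIT, count now 7. Cache: [S(c=1) X(c=4) I(c=6) H(c=7)]
  21. access X: HIT, count now 5. Cache: [S(c=1) X(c=5) I(c=6) H(c=7)]
  22. access X: HIT, count now 6. Cache: [S(c=1) I(c=6) X(c=6) H(c=7)]
  23. access X: HIT, count now 7. Cache: [S(c=1) I(c=6) H(c=7) X(c=7)]
  24. access H: HIT, count now 8. Cache: [S(c=1) I(c=6) X(c=7) H(c=8)]
  25. access S: HIT, count now 2. Cache: [S(c=2) I(c=6) X(c=7) H(c=8)]
  26. access H: HIT, count now 9. Cache: [S(c=2) I(c=6) X(c=7) H(c=9)]
Total: 20 hits, 6 misses, 2 evictions

Hit rate = 20/26 = 10/13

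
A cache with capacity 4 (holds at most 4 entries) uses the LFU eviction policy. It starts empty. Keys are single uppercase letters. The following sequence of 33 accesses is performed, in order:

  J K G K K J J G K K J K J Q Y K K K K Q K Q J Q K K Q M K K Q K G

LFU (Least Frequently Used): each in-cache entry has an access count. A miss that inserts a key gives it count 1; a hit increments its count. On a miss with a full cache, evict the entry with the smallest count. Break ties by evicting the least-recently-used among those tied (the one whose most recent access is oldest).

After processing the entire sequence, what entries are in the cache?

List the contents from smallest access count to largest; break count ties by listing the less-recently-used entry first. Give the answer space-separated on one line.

LFU simulation (capacity=4):
  1. access J: MISS. Cache: [J(c=1)]
  2. access K: MISS. Cache: [J(c=1) K(c=1)]
  3. access G: MISS. Cache: [J(c=1) K(c=1) G(c=1)]
  4. access K: HIT, count now 2. Cache: [J(c=1) G(c=1) K(c=2)]
  5. access K: HIT, count now 3. Cache: [J(c=1) G(c=1) K(c=3)]
  6. access J: HIT, count now 2. Cache: [G(c=1) J(c=2) K(c=3)]
  7. access J: HIT, count now 3. Cache: [G(c=1) K(c=3) J(c=3)]
  8. access G: HIT, count now 2. Cache: [G(c=2) K(c=3) J(c=3)]
  9. access K: HIT, count now 4. Cache: [G(c=2) J(c=3) K(c=4)]
  10. access K: HIT, count now 5. Cache: [G(c=2) J(c=3) K(c=5)]
  11. access J: HIT, count now 4. Cache: [G(c=2) J(c=4) K(c=5)]
  12. access K: HIT, count now 6. Cache: [G(c=2) J(c=4) K(c=6)]
  13. access J: HIT, count now 5. Cache: [G(c=2) J(c=5) K(c=6)]
  14. access Q: MISS. Cache: [Q(c=1) G(c=2) J(c=5) K(c=6)]
  15. access Y: MISS, evict Q(c=1). Cache: [Y(c=1) G(c=2) J(c=5) K(c=6)]
  16. access K: HIT, count now 7. Cache: [Y(c=1) G(c=2) J(c=5) K(c=7)]
  17. access K: HIT, count now 8. Cache: [Y(c=1) G(c=2) J(c=5) K(c=8)]
  18. access K: HIT, count now 9. Cache: [Y(c=1) G(c=2) J(c=5) K(c=9)]
  19. access K: HIT, count now 10. Cache: [Y(c=1) G(c=2) J(c=5) K(c=10)]
  20. access Q: MISS, evict Y(c=1). Cache: [Q(c=1) G(c=2) J(c=5) K(c=10)]
  21. access K: HIT, count now 11. Cache: [Q(c=1) G(c=2) J(c=5) K(c=11)]
  22. access Q: HIT, count now 2. Cache: [G(c=2) Q(c=2) J(c=5) K(c=11)]
  23. access J: HIT, count now 6. Cache: [G(c=2) Q(c=2) J(c=6) K(c=11)]
  24. access Q: HIT, count now 3. Cache: [G(c=2) Q(c=3) J(c=6) K(c=11)]
  25. access K: HIT, count now 12. Cache: [G(c=2) Q(c=3) J(c=6) K(c=12)]
  26. access K: HIT, count now 13. Cache: [G(c=2) Q(c=3) J(c=6) K(c=13)]
  27. access Q: HIT, count now 4. Cache: [G(c=2) Q(c=4) J(c=6) K(c=13)]
  28. access M: MISS, evict G(c=2). Cache: [M(c=1) Q(c=4) J(c=6) K(c=13)]
  29. access K: HIT, count now 14. Cache: [M(c=1) Q(c=4) J(c=6) K(c=14)]
  30. access K: HIT, count now 15. Cache: [M(c=1) Q(c=4) J(c=6) K(c=15)]
  31. access Q: HIT, count now 5. Cache: [M(c=1) Q(c=5) J(c=6) K(c=15)]
  32. access K: HIT, count now 16. Cache: [M(c=1) Q(c=5) J(c=6) K(c=16)]
  33. access G: MISS, evict M(c=1). Cache: [G(c=1) Q(c=5) J(c=6) K(c=16)]
Total: 25 hits, 8 misses, 4 evictions

Answer: G Q J K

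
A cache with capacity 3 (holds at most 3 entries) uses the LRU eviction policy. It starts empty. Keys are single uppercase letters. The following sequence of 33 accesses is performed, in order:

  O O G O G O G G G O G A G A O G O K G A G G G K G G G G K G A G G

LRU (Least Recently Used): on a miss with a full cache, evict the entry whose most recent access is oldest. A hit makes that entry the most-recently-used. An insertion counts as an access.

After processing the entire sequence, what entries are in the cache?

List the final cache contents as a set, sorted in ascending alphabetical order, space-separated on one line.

LRU simulation (capacity=3):
  1. access O: MISS. Cache (LRU->MRU): [O]
  2. access O: HIT. Cache (LRU->MRU): [O]
  3. access G: MISS. Cache (LRU->MRU): [O G]
  4. access O: HIT. Cache (LRU->MRU): [G O]
  5. access G: HIT. Cache (LRU->MRU): [O G]
  6. access O: HIT. Cache (LRU->MRU): [G O]
  7. access G: HIT. Cache (LRU->MRU): [O G]
  8. access G: HIT. Cache (LRU->MRU): [O G]
  9. access G: HIT. Cache (LRU->MRU): [O G]
  10. access O: HIT. Cache (LRU->MRU): [G O]
  11. access G: HIT. Cache (LRU->MRU): [O G]
  12. access A: MISS. Cache (LRU->MRU): [O G A]
  13. access G: HIT. Cache (LRU->MRU): [O A G]
  14. access A: HIT. Cache (LRU->MRU): [O G A]
  15. access O: HIT. Cache (LRU->MRU): [G A O]
  16. access G: HIT. Cache (LRU->MRU): [A O G]
  17. access O: HIT. Cache (LRU->MRU): [A G O]
  18. access K: MISS, evict A. Cache (LRU->MRU): [G O K]
  19. access G: HIT. Cache (LRU->MRU): [O K G]
  20. access A: MISS, evict O. Cache (LRU->MRU): [K G A]
  21. access G: HIT. Cache (LRU->MRU): [K A G]
  22. access G: HIT. Cache (LRU->MRU): [K A G]
  23. access G: HIT. Cache (LRU->MRU): [K A G]
  24. access K: HIT. Cache (LRU->MRU): [A G K]
  25. access G: HIT. Cache (LRU->MRU): [A K G]
  26. access G: HIT. Cache (LRU->MRU): [A K G]
  27. access G: HIT. Cache (LRU->MRU): [A K G]
  28. access G: HIT. Cache (LRU->MRU): [A K G]
  29. access K: HIT. Cache (LRU->MRU): [A G K]
  30. access G: HIT. Cache (LRU->MRU): [A K G]
  31. access A: HIT. Cache (LRU->MRU): [K G A]
  32. access G: HIT. Cache (LRU->MRU): [K A G]
  33. access G: HIT. Cache (LRU->MRU): [K A G]
Total: 28 hits, 5 misses, 2 evictions

Answer: A G K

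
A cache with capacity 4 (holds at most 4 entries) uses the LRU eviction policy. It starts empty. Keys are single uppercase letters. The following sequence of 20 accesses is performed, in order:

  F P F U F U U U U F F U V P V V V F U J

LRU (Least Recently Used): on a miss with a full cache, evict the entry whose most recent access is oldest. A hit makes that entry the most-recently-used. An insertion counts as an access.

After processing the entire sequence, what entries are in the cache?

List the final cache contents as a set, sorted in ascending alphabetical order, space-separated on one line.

Answer: F J U V

Derivation:
LRU simulation (capacity=4):
  1. access F: MISS. Cache (LRU->MRU): [F]
  2. access P: MISS. Cache (LRU->MRU): [F P]
  3. access F: HIT. Cache (LRU->MRU): [P F]
  4. access U: MISS. Cache (LRU->MRU): [P F U]
  5. access F: HIT. Cache (LRU->MRU): [P U F]
  6. access U: HIT. Cache (LRU->MRU): [P F U]
  7. access U: HIT. Cache (LRU->MRU): [P F U]
  8. access U: HIT. Cache (LRU->MRU): [P F U]
  9. access U: HIT. Cache (LRU->MRU): [P F U]
  10. access F: HIT. Cache (LRU->MRU): [P U F]
  11. access F: HIT. Cache (LRU->MRU): [P U F]
  12. access U: HIT. Cache (LRU->MRU): [P F U]
  13. access V: MISS. Cache (LRU->MRU): [P F U V]
  14. access P: HIT. Cache (LRU->MRU): [F U V P]
  15. access V: HIT. Cache (LRU->MRU): [F U P V]
  16. access V: HIT. Cache (LRU->MRU): [F U P V]
  17. access V: HIT. Cache (LRU->MRU): [F U P V]
  18. access F: HIT. Cache (LRU->MRU): [U P V F]
  19. access U: HIT. Cache (LRU->MRU): [P V F U]
  20. access J: MISS, evict P. Cache (LRU->MRU): [V F U J]
Total: 15 hits, 5 misses, 1 evictions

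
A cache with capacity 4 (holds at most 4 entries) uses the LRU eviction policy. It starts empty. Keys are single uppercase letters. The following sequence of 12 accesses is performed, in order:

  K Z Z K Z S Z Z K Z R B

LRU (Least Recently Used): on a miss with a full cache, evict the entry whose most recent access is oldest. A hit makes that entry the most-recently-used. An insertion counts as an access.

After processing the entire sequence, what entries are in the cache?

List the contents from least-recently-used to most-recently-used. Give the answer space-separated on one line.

Answer: K Z R B

Derivation:
LRU simulation (capacity=4):
  1. access K: MISS. Cache (LRU->MRU): [K]
  2. access Z: MISS. Cache (LRU->MRU): [K Z]
  3. access Z: HIT. Cache (LRU->MRU): [K Z]
  4. access K: HIT. Cache (LRU->MRU): [Z K]
  5. access Z: HIT. Cache (LRU->MRU): [K Z]
  6. access S: MISS. Cache (LRU->MRU): [K Z S]
  7. access Z: HIT. Cache (LRU->MRU): [K S Z]
  8. access Z: HIT. Cache (LRU->MRU): [K S Z]
  9. access K: HIT. Cache (LRU->MRU): [S Z K]
  10. access Z: HIT. Cache (LRU->MRU): [S K Z]
  11. access R: MISS. Cache (LRU->MRU): [S K Z R]
  12. access B: MISS, evict S. Cache (LRU->MRU): [K Z R B]
Total: 7 hits, 5 misses, 1 evictions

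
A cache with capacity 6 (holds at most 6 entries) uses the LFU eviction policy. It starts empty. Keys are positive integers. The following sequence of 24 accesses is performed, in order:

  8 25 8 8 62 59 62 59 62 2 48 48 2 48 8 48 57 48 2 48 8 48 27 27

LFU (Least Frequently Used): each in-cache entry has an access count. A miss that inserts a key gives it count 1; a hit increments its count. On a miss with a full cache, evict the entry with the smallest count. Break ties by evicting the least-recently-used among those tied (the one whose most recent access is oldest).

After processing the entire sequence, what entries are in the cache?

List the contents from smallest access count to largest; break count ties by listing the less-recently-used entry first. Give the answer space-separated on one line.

LFU simulation (capacity=6):
  1. access 8: MISS. Cache: [8(c=1)]
  2. access 25: MISS. Cache: [8(c=1) 25(c=1)]
  3. access 8: HIT, count now 2. Cache: [25(c=1) 8(c=2)]
  4. access 8: HIT, count now 3. Cache: [25(c=1) 8(c=3)]
  5. access 62: MISS. Cache: [25(c=1) 62(c=1) 8(c=3)]
  6. access 59: MISS. Cache: [25(c=1) 62(c=1) 59(c=1) 8(c=3)]
  7. access 62: HIT, count now 2. Cache: [25(c=1) 59(c=1) 62(c=2) 8(c=3)]
  8. access 59: HIT, count now 2. Cache: [25(c=1) 62(c=2) 59(c=2) 8(c=3)]
  9. access 62: HIT, count now 3. Cache: [25(c=1) 59(c=2) 8(c=3) 62(c=3)]
  10. access 2: MISS. Cache: [25(c=1) 2(c=1) 59(c=2) 8(c=3) 62(c=3)]
  11. access 48: MISS. Cache: [25(c=1) 2(c=1) 48(c=1) 59(c=2) 8(c=3) 62(c=3)]
  12. access 48: HIT, count now 2. Cache: [25(c=1) 2(c=1) 59(c=2) 48(c=2) 8(c=3) 62(c=3)]
  13. access 2: HIT, count now 2. Cache: [25(c=1) 59(c=2) 48(c=2) 2(c=2) 8(c=3) 62(c=3)]
  14. access 48: HIT, count now 3. Cache: [25(c=1) 59(c=2) 2(c=2) 8(c=3) 62(c=3) 48(c=3)]
  15. access 8: HIT, count now 4. Cache: [25(c=1) 59(c=2) 2(c=2) 62(c=3) 48(c=3) 8(c=4)]
  16. access 48: HIT, count now 4. Cache: [25(c=1) 59(c=2) 2(c=2) 62(c=3) 8(c=4) 48(c=4)]
  17. access 57: MISS, evict 25(c=1). Cache: [57(c=1) 59(c=2) 2(c=2) 62(c=3) 8(c=4) 48(c=4)]
  18. access 48: HIT, count now 5. Cache: [57(c=1) 59(c=2) 2(c=2) 62(c=3) 8(c=4) 48(c=5)]
  19. access 2: HIT, count now 3. Cache: [57(c=1) 59(c=2) 62(c=3) 2(c=3) 8(c=4) 48(c=5)]
  20. access 48: HIT, count now 6. Cache: [57(c=1) 59(c=2) 62(c=3) 2(c=3) 8(c=4) 48(c=6)]
  21. access 8: HIT, count now 5. Cache: [57(c=1) 59(c=2) 62(c=3) 2(c=3) 8(c=5) 48(c=6)]
  22. access 48: HIT, count now 7. Cache: [57(c=1) 59(c=2) 62(c=3) 2(c=3) 8(c=5) 48(c=7)]
  23. access 27: MISS, evict 57(c=1). Cache: [27(c=1) 59(c=2) 62(c=3) 2(c=3) 8(c=5) 48(c=7)]
  24. access 27: HIT, count now 2. Cache: [59(c=2) 27(c=2) 62(c=3) 2(c=3) 8(c=5) 48(c=7)]
Total: 16 hits, 8 misses, 2 evictions

Answer: 59 27 62 2 8 48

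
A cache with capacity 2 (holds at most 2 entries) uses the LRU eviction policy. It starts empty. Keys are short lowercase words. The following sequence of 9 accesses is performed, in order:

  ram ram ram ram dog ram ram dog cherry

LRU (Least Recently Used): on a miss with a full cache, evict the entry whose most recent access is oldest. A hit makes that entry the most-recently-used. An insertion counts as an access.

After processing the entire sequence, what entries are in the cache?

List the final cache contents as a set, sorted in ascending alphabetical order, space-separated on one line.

LRU simulation (capacity=2):
  1. access ram: MISS. Cache (LRU->MRU): [ram]
  2. access ram: HIT. Cache (LRU->MRU): [ram]
  3. access ram: HIT. Cache (LRU->MRU): [ram]
  4. access ram: HIT. Cache (LRU->MRU): [ram]
  5. access dog: MISS. Cache (LRU->MRU): [ram dog]
  6. access ram: HIT. Cache (LRU->MRU): [dog ram]
  7. access ram: HIT. Cache (LRU->MRU): [dog ram]
  8. access dog: HIT. Cache (LRU->MRU): [ram dog]
  9. access cherry: MISS, evict ram. Cache (LRU->MRU): [dog cherry]
Total: 6 hits, 3 misses, 1 evictions

Answer: cherry dog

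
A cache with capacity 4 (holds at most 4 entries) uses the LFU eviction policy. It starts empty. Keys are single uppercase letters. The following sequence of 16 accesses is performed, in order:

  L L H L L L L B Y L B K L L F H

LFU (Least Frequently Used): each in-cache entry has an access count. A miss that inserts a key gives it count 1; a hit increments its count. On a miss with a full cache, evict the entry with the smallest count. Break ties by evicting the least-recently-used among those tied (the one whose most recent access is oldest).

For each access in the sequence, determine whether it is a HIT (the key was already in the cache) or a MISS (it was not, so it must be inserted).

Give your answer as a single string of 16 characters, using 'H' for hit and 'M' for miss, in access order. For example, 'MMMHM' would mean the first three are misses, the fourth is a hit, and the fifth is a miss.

LFU simulation (capacity=4):
  1. access L: MISS. Cache: [L(c=1)]
  2. access L: HIT, count now 2. Cache: [L(c=2)]
  3. access H: MISS. Cache: [H(c=1) L(c=2)]
  4. access L: HIT, count now 3. Cache: [H(c=1) L(c=3)]
  5. access L: HIT, count now 4. Cache: [H(c=1) L(c=4)]
  6. access L: HIT, count now 5. Cache: [H(c=1) L(c=5)]
  7. access L: HIT, count now 6. Cache: [H(c=1) L(c=6)]
  8. access B: MISS. Cache: [H(c=1) B(c=1) L(c=6)]
  9. access Y: MISS. Cache: [H(c=1) B(c=1) Y(c=1) L(c=6)]
  10. access L: HIT, count now 7. Cache: [H(c=1) B(c=1) Y(c=1) L(c=7)]
  11. access B: HIT, count now 2. Cache: [H(c=1) Y(c=1) B(c=2) L(c=7)]
  12. access K: MISS, evict H(c=1). Cache: [Y(c=1) K(c=1) B(c=2) L(c=7)]
  13. access L: HIT, count now 8. Cache: [Y(c=1) K(c=1) B(c=2) L(c=8)]
  14. access L: HIT, count now 9. Cache: [Y(c=1) K(c=1) B(c=2) L(c=9)]
  15. access F: MISS, evict Y(c=1). Cache: [K(c=1) F(c=1) B(c=2) L(c=9)]
  16. access H: MISS, evict K(c=1). Cache: [F(c=1) H(c=1) B(c=2) L(c=9)]
Total: 9 hits, 7 misses, 3 evictions

Answer: MHMHHHHMMHHMHHMM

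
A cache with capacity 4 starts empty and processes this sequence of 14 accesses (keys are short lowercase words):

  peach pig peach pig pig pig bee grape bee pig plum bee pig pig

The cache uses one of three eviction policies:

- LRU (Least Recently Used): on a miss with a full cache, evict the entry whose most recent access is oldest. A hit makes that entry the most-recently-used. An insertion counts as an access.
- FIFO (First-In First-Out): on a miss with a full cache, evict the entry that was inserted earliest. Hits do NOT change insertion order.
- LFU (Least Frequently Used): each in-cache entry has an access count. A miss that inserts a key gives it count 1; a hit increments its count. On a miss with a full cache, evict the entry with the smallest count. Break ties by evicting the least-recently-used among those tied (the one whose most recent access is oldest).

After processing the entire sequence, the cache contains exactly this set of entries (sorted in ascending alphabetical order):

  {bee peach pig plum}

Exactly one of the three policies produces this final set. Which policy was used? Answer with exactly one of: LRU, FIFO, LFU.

Answer: LFU

Derivation:
Simulating under each policy and comparing final sets:
  LRU: final set = {bee grape pig plum} -> differs
  FIFO: final set = {bee grape pig plum} -> differs
  LFU: final set = {bee peach pig plum} -> MATCHES target
Only LFU produces the target set.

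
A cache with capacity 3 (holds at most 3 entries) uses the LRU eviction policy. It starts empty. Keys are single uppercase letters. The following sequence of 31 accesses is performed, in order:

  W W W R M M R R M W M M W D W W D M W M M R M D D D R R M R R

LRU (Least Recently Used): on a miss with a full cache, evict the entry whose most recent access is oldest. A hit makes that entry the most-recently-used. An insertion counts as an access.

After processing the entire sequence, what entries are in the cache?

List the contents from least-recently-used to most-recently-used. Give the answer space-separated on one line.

Answer: D M R

Derivation:
LRU simulation (capacity=3):
  1. access W: MISS. Cache (LRU->MRU): [W]
  2. access W: HIT. Cache (LRU->MRU): [W]
  3. access W: HIT. Cache (LRU->MRU): [W]
  4. access R: MISS. Cache (LRU->MRU): [W R]
  5. access M: MISS. Cache (LRU->MRU): [W R M]
  6. access M: HIT. Cache (LRU->MRU): [W R M]
  7. access R: HIT. Cache (LRU->MRU): [W M R]
  8. access R: HIT. Cache (LRU->MRU): [W M R]
  9. access M: HIT. Cache (LRU->MRU): [W R M]
  10. access W: HIT. Cache (LRU->MRU): [R M W]
  11. access M: HIT. Cache (LRU->MRU): [R W M]
  12. access M: HIT. Cache (LRU->MRU): [R W M]
  13. access W: HIT. Cache (LRU->MRU): [R M W]
  14. access D: MISS, evict R. Cache (LRU->MRU): [M W D]
  15. access W: HIT. Cache (LRU->MRU): [M D W]
  16. access W: HIT. Cache (LRU->MRU): [M D W]
  17. access D: HIT. Cache (LRU->MRU): [M W D]
  18. access M: HIT. Cache (LRU->MRU): [W D M]
  19. access W: HIT. Cache (LRU->MRU): [D M W]
  20. access M: HIT. Cache (LRU->MRU): [D W M]
  21. access M: HIT. Cache (LRU->MRU): [D W M]
  22. access R: MISS, evict D. Cache (LRU->MRU): [W M R]
  23. access M: HIT. Cache (LRU->MRU): [W R M]
  24. access D: MISS, evict W. Cache (LRU->MRU): [R M D]
  25. access D: HIT. Cache (LRU->MRU): [R M D]
  26. access D: HIT. Cache (LRU->MRU): [R M D]
  27. access R: HIT. Cache (LRU->MRU): [M D R]
  28. access R: HIT. Cache (LRU->MRU): [M D R]
  29. access M: HIT. Cache (LRU->MRU): [D R M]
  30. access R: HIT. Cache (LRU->MRU): [D M R]
  31. access R: HIT. Cache (LRU->MRU): [D M R]
Total: 25 hits, 6 misses, 3 evictions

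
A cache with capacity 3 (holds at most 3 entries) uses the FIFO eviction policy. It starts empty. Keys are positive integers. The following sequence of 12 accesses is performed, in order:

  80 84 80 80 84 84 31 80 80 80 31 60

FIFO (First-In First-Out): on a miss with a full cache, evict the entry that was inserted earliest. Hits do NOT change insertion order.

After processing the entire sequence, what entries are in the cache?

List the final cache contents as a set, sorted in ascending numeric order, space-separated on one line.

Answer: 31 60 84

Derivation:
FIFO simulation (capacity=3):
  1. access 80: MISS. Cache (old->new): [80]
  2. access 84: MISS. Cache (old->new): [80 84]
  3. access 80: HIT. Cache (old->new): [80 84]
  4. access 80: HIT. Cache (old->new): [80 84]
  5. access 84: HIT. Cache (old->new): [80 84]
  6. access 84: HIT. Cache (old->new): [80 84]
  7. access 31: MISS. Cache (old->new): [80 84 31]
  8. access 80: HIT. Cache (old->new): [80 84 31]
  9. access 80: HIT. Cache (old->new): [80 84 31]
  10. access 80: HIT. Cache (old->new): [80 84 31]
  11. access 31: HIT. Cache (old->new): [80 84 31]
  12. access 60: MISS, evict 80. Cache (old->new): [84 31 60]
Total: 8 hits, 4 misses, 1 evictions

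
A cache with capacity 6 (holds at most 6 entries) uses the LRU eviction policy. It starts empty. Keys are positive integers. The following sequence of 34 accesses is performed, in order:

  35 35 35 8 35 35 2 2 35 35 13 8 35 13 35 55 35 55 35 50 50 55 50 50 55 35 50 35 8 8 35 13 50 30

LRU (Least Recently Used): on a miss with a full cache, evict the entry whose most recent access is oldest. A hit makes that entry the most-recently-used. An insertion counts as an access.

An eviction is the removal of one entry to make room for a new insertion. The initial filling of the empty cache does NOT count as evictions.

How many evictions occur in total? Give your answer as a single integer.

Answer: 1

Derivation:
LRU simulation (capacity=6):
  1. access 35: MISS. Cache (LRU->MRU): [35]
  2. access 35: HIT. Cache (LRU->MRU): [35]
  3. access 35: HIT. Cache (LRU->MRU): [35]
  4. access 8: MISS. Cache (LRU->MRU): [35 8]
  5. access 35: HIT. Cache (LRU->MRU): [8 35]
  6. access 35: HIT. Cache (LRU->MRU): [8 35]
  7. access 2: MISS. Cache (LRU->MRU): [8 35 2]
  8. access 2: HIT. Cache (LRU->MRU): [8 35 2]
  9. access 35: HIT. Cache (LRU->MRU): [8 2 35]
  10. access 35: HIT. Cache (LRU->MRU): [8 2 35]
  11. access 13: MISS. Cache (LRU->MRU): [8 2 35 13]
  12. access 8: HIT. Cache (LRU->MRU): [2 35 13 8]
  13. access 35: HIT. Cache (LRU->MRU): [2 13 8 35]
  14. access 13: HIT. Cache (LRU->MRU): [2 8 35 13]
  15. access 35: HIT. Cache (LRU->MRU): [2 8 13 35]
  16. access 55: MISS. Cache (LRU->MRU): [2 8 13 35 55]
  17. access 35: HIT. Cache (LRU->MRU): [2 8 13 55 35]
  18. access 55: HIT. Cache (LRU->MRU): [2 8 13 35 55]
  19. access 35: HIT. Cache (LRU->MRU): [2 8 13 55 35]
  20. access 50: MISS. Cache (LRU->MRU): [2 8 13 55 35 50]
  21. access 50: HIT. Cache (LRU->MRU): [2 8 13 55 35 50]
  22. access 55: HIT. Cache (LRU->MRU): [2 8 13 35 50 55]
  23. access 50: HIT. Cache (LRU->MRU): [2 8 13 35 55 50]
  24. access 50: HIT. Cache (LRU->MRU): [2 8 13 35 55 50]
  25. access 55: HIT. Cache (LRU->MRU): [2 8 13 35 50 55]
  26. access 35: HIT. Cache (LRU->MRU): [2 8 13 50 55 35]
  27. access 50: HIT. Cache (LRU->MRU): [2 8 13 55 35 50]
  28. access 35: HIT. Cache (LRU->MRU): [2 8 13 55 50 35]
  29. access 8: HIT. Cache (LRU->MRU): [2 13 55 50 35 8]
  30. access 8: HIT. Cache (LRU->MRU): [2 13 55 50 35 8]
  31. access 35: HIT. Cache (LRU->MRU): [2 13 55 50 8 35]
  32. access 13: HIT. Cache (LRU->MRU): [2 55 50 8 35 13]
  33. access 50: HIT. Cache (LRU->MRU): [2 55 8 35 13 50]
  34. access 30: MISS, evict 2. Cache (LRU->MRU): [55 8 35 13 50 30]
Total: 27 hits, 7 misses, 1 evictions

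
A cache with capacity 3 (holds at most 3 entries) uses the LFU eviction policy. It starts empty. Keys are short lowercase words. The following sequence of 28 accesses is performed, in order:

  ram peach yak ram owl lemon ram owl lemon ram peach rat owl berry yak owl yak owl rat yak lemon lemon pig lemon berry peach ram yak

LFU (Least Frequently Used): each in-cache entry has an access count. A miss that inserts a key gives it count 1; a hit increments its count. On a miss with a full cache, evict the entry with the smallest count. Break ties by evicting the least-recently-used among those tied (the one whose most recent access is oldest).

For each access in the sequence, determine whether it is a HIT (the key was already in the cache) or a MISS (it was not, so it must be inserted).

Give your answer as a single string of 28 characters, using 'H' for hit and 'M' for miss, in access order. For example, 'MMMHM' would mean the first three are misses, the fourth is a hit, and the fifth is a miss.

LFU simulation (capacity=3):
  1. access ram: MISS. Cache: [ram(c=1)]
  2. access peach: MISS. Cache: [ram(c=1) peach(c=1)]
  3. access yak: MISS. Cache: [ram(c=1) peach(c=1) yak(c=1)]
  4. access ram: HIT, count now 2. Cache: [peach(c=1) yak(c=1) ram(c=2)]
  5. access owl: MISS, evict peach(c=1). Cache: [yak(c=1) owl(c=1) ram(c=2)]
  6. access lemon: MISS, evict yak(c=1). Cache: [owl(c=1) lemon(c=1) ram(c=2)]
  7. access ram: HIT, count now 3. Cache: [owl(c=1) lemon(c=1) ram(c=3)]
  8. access owl: HIT, count now 2. Cache: [lemon(c=1) owl(c=2) ram(c=3)]
  9. access lemon: HIT, count now 2. Cache: [owl(c=2) lemon(c=2) ram(c=3)]
  10. access ram: HIT, count now 4. Cache: [owl(c=2) lemon(c=2) ram(c=4)]
  11. access peach: MISS, evict owl(c=2). Cache: [peach(c=1) lemon(c=2) ram(c=4)]
  12. access rat: MISS, evict peach(c=1). Cache: [rat(c=1) lemon(c=2) ram(c=4)]
  13. access owl: MISS, evict rat(c=1). Cache: [owl(c=1) lemon(c=2) ram(c=4)]
  14. access berry: MISS, evict owl(c=1). Cache: [berry(c=1) lemon(c=2) ram(c=4)]
  15. access yak: MISS, evict berry(c=1). Cache: [yak(c=1) lemon(c=2) ram(c=4)]
  16. access owl: MISS, evict yak(c=1). Cache: [owl(c=1) lemon(c=2) ram(c=4)]
  17. access yak: MISS, evict owl(c=1). Cache: [yak(c=1) lemon(c=2) ram(c=4)]
  18. access owl: MISS, evict yak(c=1). Cache: [owl(c=1) lemon(c=2) ram(c=4)]
  19. access rat: MISS, evict owl(c=1). Cache: [rat(c=1) lemon(c=2) ram(c=4)]
  20. access yak: MISS, evict rat(c=1). Cache: [yak(c=1) lemon(c=2) ram(c=4)]
  21. access lemon: HIT, count now 3. Cache: [yak(c=1) lemon(c=3) ram(c=4)]
  22. access lemon: HIT, count now 4. Cache: [yak(c=1) ram(c=4) lemon(c=4)]
  23. access pig: MISS, evict yak(c=1). Cache: [pig(c=1) ram(c=4) lemon(c=4)]
  24. access lemon: HIT, count now 5. Cache: [pig(c=1) ram(c=4) lemon(c=5)]
  25. access berry: MISS, evict pig(c=1). Cache: [berry(c=1) ram(c=4) lemon(c=5)]
  26. access peach: MISS, evict berry(c=1). Cache: [peach(c=1) ram(c=4) lemon(c=5)]
  27. access ram: HIT, count now 5. Cache: [peach(c=1) lemon(c=5) ram(c=5)]
  28. access yak: MISS, evict peach(c=1). Cache: [yak(c=1) lemon(c=5) ram(c=5)]
Total: 9 hits, 19 misses, 16 evictions

Answer: MMMHMMHHHHMMMMMMMMMMHHMHMMHM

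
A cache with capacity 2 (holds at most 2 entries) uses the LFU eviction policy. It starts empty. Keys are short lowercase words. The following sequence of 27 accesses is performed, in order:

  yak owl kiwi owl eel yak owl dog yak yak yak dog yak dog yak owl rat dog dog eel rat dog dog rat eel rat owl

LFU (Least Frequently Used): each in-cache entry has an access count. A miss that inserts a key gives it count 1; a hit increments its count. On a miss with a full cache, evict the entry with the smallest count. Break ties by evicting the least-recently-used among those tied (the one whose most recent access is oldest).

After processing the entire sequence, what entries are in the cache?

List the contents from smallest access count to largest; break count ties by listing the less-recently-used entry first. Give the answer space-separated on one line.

Answer: owl yak

Derivation:
LFU simulation (capacity=2):
  1. access yak: MISS. Cache: [yak(c=1)]
  2. access owl: MISS. Cache: [yak(c=1) owl(c=1)]
  3. access kiwi: MISS, evict yak(c=1). Cache: [owl(c=1) kiwi(c=1)]
  4. access owl: HIT, count now 2. Cache: [kiwi(c=1) owl(c=2)]
  5. access eel: MISS, evict kiwi(c=1). Cache: [eel(c=1) owl(c=2)]
  6. access yak: MISS, evict eel(c=1). Cache: [yak(c=1) owl(c=2)]
  7. access owl: HIT, count now 3. Cache: [yak(c=1) owl(c=3)]
  8. access dog: MISS, evict yak(c=1). Cache: [dog(c=1) owl(c=3)]
  9. access yak: MISS, evict dog(c=1). Cache: [yak(c=1) owl(c=3)]
  10. access yak: HIT, count now 2. Cache: [yak(c=2) owl(c=3)]
  11. access yak: HIT, count now 3. Cache: [owl(c=3) yak(c=3)]
  12. access dog: MISS, evict owl(c=3). Cache: [dog(c=1) yak(c=3)]
  13. access yak: HIT, count now 4. Cache: [dog(c=1) yak(c=4)]
  14. access dog: HIT, count now 2. Cache: [dog(c=2) yak(c=4)]
  15. access yak: HIT, count now 5. Cache: [dog(c=2) yak(c=5)]
  16. access owl: MISS, evict dog(c=2). Cache: [owl(c=1) yak(c=5)]
  17. access rat: MISS, evict owl(c=1). Cache: [rat(c=1) yak(c=5)]
  18. access dog: MISS, evict rat(c=1). Cache: [dog(c=1) yak(c=5)]
  19. access dog: HIT, count now 2. Cache: [dog(c=2) yak(c=5)]
  20. access eel: MISS, evict dog(c=2). Cache: [eel(c=1) yak(c=5)]
  21. access rat: MISS, evict eel(c=1). Cache: [rat(c=1) yak(c=5)]
  22. access dog: MISS, evict rat(c=1). Cache: [dog(c=1) yak(c=5)]
  23. access dog: HIT, count now 2. Cache: [dog(c=2) yak(c=5)]
  24. access rat: MISS, evict dog(c=2). Cache: [rat(c=1) yak(c=5)]
  25. access eel: MISS, evict rat(c=1). Cache: [eel(c=1) yak(c=5)]
  26. access rat: MISS, evict eel(c=1). Cache: [rat(c=1) yak(c=5)]
  27. access owl: MISS, evict rat(c=1). Cache: [owl(c=1) yak(c=5)]
Total: 9 hits, 18 misses, 16 evictions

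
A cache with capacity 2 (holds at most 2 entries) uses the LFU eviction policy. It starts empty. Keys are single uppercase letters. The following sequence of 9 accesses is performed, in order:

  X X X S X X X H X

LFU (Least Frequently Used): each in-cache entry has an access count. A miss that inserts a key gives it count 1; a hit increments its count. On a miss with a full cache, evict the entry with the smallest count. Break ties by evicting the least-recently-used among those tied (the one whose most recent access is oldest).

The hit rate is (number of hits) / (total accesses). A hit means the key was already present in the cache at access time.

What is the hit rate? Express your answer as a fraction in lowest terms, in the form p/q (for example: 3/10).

LFU simulation (capacity=2):
  1. access X: MISS. Cache: [X(c=1)]
  2. access X: HIT, count now 2. Cache: [X(c=2)]
  3. access X: HIT, count now 3. Cache: [X(c=3)]
  4. access S: MISS. Cache: [S(c=1) X(c=3)]
  5. access X: HIT, count now 4. Cache: [S(c=1) X(c=4)]
  6. access X: HIT, count now 5. Cache: [S(c=1) X(c=5)]
  7. access X: HIT, count now 6. Cache: [S(c=1) X(c=6)]
  8. access H: MISS, evict S(c=1). Cache: [H(c=1) X(c=6)]
  9. access X: HIT, count now 7. Cache: [H(c=1) X(c=7)]
Total: 6 hits, 3 misses, 1 evictions

Hit rate = 6/9 = 2/3

Answer: 2/3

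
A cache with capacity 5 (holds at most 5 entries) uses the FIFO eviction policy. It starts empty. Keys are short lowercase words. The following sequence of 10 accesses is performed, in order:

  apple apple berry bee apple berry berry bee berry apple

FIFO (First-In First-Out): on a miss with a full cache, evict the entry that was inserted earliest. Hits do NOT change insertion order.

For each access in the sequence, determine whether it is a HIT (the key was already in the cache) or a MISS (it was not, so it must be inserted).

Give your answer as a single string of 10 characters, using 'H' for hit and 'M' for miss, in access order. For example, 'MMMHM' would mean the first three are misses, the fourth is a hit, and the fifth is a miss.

FIFO simulation (capacity=5):
  1. access apple: MISS. Cache (old->new): [apple]
  2. access apple: HIT. Cache (old->new): [apple]
  3. access berry: MISS. Cache (old->new): [apple berry]
  4. access bee: MISS. Cache (old->new): [apple berry bee]
  5. access apple: HIT. Cache (old->new): [apple berry bee]
  6. access berry: HIT. Cache (old->new): [apple berry bee]
  7. access berry: HIT. Cache (old->new): [apple berry bee]
  8. access bee: HIT. Cache (old->new): [apple berry bee]
  9. access berry: HIT. Cache (old->new): [apple berry bee]
  10. access apple: HIT. Cache (old->new): [apple berry bee]
Total: 7 hits, 3 misses, 0 evictions

Answer: MHMMHHHHHH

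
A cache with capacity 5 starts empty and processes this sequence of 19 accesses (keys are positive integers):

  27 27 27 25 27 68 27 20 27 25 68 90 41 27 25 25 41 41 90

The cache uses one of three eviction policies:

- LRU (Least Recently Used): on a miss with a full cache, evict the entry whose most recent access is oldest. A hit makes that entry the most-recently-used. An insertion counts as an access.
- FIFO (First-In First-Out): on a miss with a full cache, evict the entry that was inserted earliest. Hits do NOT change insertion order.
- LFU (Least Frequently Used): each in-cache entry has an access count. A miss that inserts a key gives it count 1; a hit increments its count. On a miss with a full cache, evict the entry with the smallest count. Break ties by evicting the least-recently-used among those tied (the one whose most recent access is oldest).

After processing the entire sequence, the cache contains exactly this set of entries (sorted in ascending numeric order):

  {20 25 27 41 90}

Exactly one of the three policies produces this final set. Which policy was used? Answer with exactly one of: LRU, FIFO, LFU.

Answer: FIFO

Derivation:
Simulating under each policy and comparing final sets:
  LRU: final set = {25 27 41 68 90} -> differs
  FIFO: final set = {20 25 27 41 90} -> MATCHES target
  LFU: final set = {25 27 41 68 90} -> differs
Only FIFO produces the target set.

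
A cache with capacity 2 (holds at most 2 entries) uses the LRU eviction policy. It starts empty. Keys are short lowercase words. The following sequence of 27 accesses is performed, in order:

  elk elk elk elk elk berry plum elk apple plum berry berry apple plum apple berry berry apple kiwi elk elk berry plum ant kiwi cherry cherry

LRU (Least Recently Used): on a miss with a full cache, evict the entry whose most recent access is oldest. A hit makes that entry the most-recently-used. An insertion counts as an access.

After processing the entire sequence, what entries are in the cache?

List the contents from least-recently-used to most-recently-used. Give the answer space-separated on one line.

LRU simulation (capacity=2):
  1. access elk: MISS. Cache (LRU->MRU): [elk]
  2. access elk: HIT. Cache (LRU->MRU): [elk]
  3. access elk: HIT. Cache (LRU->MRU): [elk]
  4. access elk: HIT. Cache (LRU->MRU): [elk]
  5. access elk: HIT. Cache (LRU->MRU): [elk]
  6. access berry: MISS. Cache (LRU->MRU): [elk berry]
  7. access plum: MISS, evict elk. Cache (LRU->MRU): [berry plum]
  8. access elk: MISS, evict berry. Cache (LRU->MRU): [plum elk]
  9. access apple: MISS, evict plum. Cache (LRU->MRU): [elk apple]
  10. access plum: MISS, evict elk. Cache (LRU->MRU): [apple plum]
  11. access berry: MISS, evict apple. Cache (LRU->MRU): [plum berry]
  12. access berry: HIT. Cache (LRU->MRU): [plum berry]
  13. access apple: MISS, evict plum. Cache (LRU->MRU): [berry apple]
  14. access plum: MISS, evict berry. Cache (LRU->MRU): [apple plum]
  15. access apple: HIT. Cache (LRU->MRU): [plum apple]
  16. access berry: MISS, evict plum. Cache (LRU->MRU): [apple berry]
  17. access berry: HIT. Cache (LRU->MRU): [apple berry]
  18. access apple: HIT. Cache (LRU->MRU): [berry apple]
  19. access kiwi: MISS, evict berry. Cache (LRU->MRU): [apple kiwi]
  20. access elk: MISS, evict apple. Cache (LRU->MRU): [kiwi elk]
  21. access elk: HIT. Cache (LRU->MRU): [kiwi elk]
  22. access berry: MISS, evict kiwi. Cache (LRU->MRU): [elk berry]
  23. access plum: MISS, evict elk. Cache (LRU->MRU): [berry plum]
  24. access ant: MISS, evict berry. Cache (LRU->MRU): [plum ant]
  25. access kiwi: MISS, evict plum. Cache (LRU->MRU): [ant kiwi]
  26. access cherry: MISS, evict ant. Cache (LRU->MRU): [kiwi cherry]
  27. access cherry: HIT. Cache (LRU->MRU): [kiwi cherry]
Total: 10 hits, 17 misses, 15 evictions

Answer: kiwi cherry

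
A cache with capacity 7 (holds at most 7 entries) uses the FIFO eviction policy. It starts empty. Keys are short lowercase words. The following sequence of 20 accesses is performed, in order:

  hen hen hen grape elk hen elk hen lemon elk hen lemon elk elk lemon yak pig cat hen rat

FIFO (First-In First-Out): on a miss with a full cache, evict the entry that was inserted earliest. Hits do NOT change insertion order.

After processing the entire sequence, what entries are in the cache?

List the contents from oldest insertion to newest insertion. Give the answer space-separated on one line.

FIFO simulation (capacity=7):
  1. access hen: MISS. Cache (old->new): [hen]
  2. access hen: HIT. Cache (old->new): [hen]
  3. access hen: HIT. Cache (old->new): [hen]
  4. access grape: MISS. Cache (old->new): [hen grape]
  5. access elk: MISS. Cache (old->new): [hen grape elk]
  6. access hen: HIT. Cache (old->new): [hen grape elk]
  7. access elk: HIT. Cache (old->new): [hen grape elk]
  8. access hen: HIT. Cache (old->new): [hen grape elk]
  9. access lemon: MISS. Cache (old->new): [hen grape elk lemon]
  10. access elk: HIT. Cache (old->new): [hen grape elk lemon]
  11. access hen: HIT. Cache (old->new): [hen grape elk lemon]
  12. access lemon: HIT. Cache (old->new): [hen grape elk lemon]
  13. access elk: HIT. Cache (old->new): [hen grape elk lemon]
  14. access elk: HIT. Cache (old->new): [hen grape elk lemon]
  15. access lemon: HIT. Cache (old->new): [hen grape elk lemon]
  16. access yak: MISS. Cache (old->new): [hen grape elk lemon yak]
  17. access pig: MISS. Cache (old->new): [hen grape elk lemon yak pig]
  18. access cat: MISS. Cache (old->new): [hen grape elk lemon yak pig cat]
  19. access hen: HIT. Cache (old->new): [hen grape elk lemon yak pig cat]
  20. access rat: MISS, evict hen. Cache (old->new): [grape elk lemon yak pig cat rat]
Total: 12 hits, 8 misses, 1 evictions

Answer: grape elk lemon yak pig cat rat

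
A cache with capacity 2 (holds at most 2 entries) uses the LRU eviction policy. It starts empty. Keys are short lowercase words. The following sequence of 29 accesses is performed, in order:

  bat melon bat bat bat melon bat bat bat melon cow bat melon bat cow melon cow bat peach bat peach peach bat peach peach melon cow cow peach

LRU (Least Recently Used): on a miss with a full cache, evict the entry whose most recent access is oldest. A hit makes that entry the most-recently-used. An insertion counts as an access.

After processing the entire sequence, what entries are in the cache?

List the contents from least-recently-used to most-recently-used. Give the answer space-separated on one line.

LRU simulation (capacity=2):
  1. access bat: MISS. Cache (LRU->MRU): [bat]
  2. access melon: MISS. Cache (LRU->MRU): [bat melon]
  3. access bat: HIT. Cache (LRU->MRU): [melon bat]
  4. access bat: HIT. Cache (LRU->MRU): [melon bat]
  5. access bat: HIT. Cache (LRU->MRU): [melon bat]
  6. access melon: HIT. Cache (LRU->MRU): [bat melon]
  7. access bat: HIT. Cache (LRU->MRU): [melon bat]
  8. access bat: HIT. Cache (LRU->MRU): [melon bat]
  9. access bat: HIT. Cache (LRU->MRU): [melon bat]
  10. access melon: HIT. Cache (LRU->MRU): [bat melon]
  11. access cow: MISS, evict bat. Cache (LRU->MRU): [melon cow]
  12. access bat: MISS, evict melon. Cache (LRU->MRU): [cow bat]
  13. access melon: MISS, evict cow. Cache (LRU->MRU): [bat melon]
  14. access bat: HIT. Cache (LRU->MRU): [melon bat]
  15. access cow: MISS, evict melon. Cache (LRU->MRU): [bat cow]
  16. access melon: MISS, evict bat. Cache (LRU->MRU): [cow melon]
  17. access cow: HIT. Cache (LRU->MRU): [melon cow]
  18. access bat: MISS, evict melon. Cache (LRU->MRU): [cow bat]
  19. access peach: MISS, evict cow. Cache (LRU->MRU): [bat peach]
  20. access bat: HIT. Cache (LRU->MRU): [peach bat]
  21. access peach: HIT. Cache (LRU->MRU): [bat peach]
  22. access peach: HIT. Cache (LRU->MRU): [bat peach]
  23. access bat: HIT. Cache (LRU->MRU): [peach bat]
  24. access peach: HIT. Cache (LRU->MRU): [bat peach]
  25. access peach: HIT. Cache (LRU->MRU): [bat peach]
  26. access melon: MISS, evict bat. Cache (LRU->MRU): [peach melon]
  27. access cow: MISS, evict peach. Cache (LRU->MRU): [melon cow]
  28. access cow: HIT. Cache (LRU->MRU): [melon cow]
  29. access peach: MISS, evict melon. Cache (LRU->MRU): [cow peach]
Total: 17 hits, 12 misses, 10 evictions

Answer: cow peach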